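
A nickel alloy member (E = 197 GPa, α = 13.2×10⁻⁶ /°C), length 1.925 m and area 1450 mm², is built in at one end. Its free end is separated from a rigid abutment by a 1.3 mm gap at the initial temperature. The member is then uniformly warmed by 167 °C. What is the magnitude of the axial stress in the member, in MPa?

σ ≈ 301 MPa (compressive)

Unrestrained expansion: δ_free = αΔT L = 13.2×10⁻⁶ × 167 × 1925 = 4.243 mm.
The gap closes (δ_free > 1.3 mm) and the wall then resists a further 4.243 − 1.3 = 2.943 mm of expansion.
That suppressed elongation corresponds to σ = E·Δ/L = 197×10³ × 2.943/1925 = 301.2 MPa.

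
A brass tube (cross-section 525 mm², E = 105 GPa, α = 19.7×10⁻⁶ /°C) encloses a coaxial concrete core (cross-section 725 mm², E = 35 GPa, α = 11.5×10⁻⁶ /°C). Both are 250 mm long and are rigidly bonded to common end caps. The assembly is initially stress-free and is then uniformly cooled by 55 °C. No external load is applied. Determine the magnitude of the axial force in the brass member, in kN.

Both members must finish at the same length. With the larger α, the brass tends to over-contract; the plates restrain it, putting the brass in tension and the concrete in compression. With no external load the two internal forces are equal and opposite, magnitude P.
Setting the final lengths equal and cancelling L: (α₁ − α₂)ΔT = P/(A₁E₁) + P/(A₂E₂).
|α₁ − α₂|·ΔT = 8.2×10⁻⁶ × 55 = 0.000451.
1/(A₁E₁) + 1/(A₂E₂) = 1/(525×105×10³) + 1/(725×35×10³) = 5.755×10⁻⁸ N⁻¹.
P = 0.000451 / 5.755×10⁻⁸ = 7837 N = 7.837 kN.

P ≈ 7.84 kN (tensile in the brass)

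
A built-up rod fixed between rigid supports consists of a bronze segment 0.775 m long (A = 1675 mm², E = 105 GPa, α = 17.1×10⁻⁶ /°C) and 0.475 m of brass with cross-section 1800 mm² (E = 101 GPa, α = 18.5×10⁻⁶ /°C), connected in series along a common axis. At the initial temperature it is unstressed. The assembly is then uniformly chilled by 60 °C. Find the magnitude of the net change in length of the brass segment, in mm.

|ΔL| ≈ 0.035 mm

With the walls removed the bar would change length by δ_free = Σ αᵢΔT Lᵢ = 17.1×10⁻⁶×60×775 + 18.5×10⁻⁶×60×475 = 1.322 mm.
Since the ends are fixed, an axial force P builds up, equal in every segment, with P · Σ Lᵢ/(AᵢEᵢ) = δ_free.
The series flexibility is Σ Lᵢ/(AᵢEᵢ) = 775/(1675×105×10³) + 475/(1800×101×10³) = 7.019×10⁻⁶ mm/N.
So P = 1.322 / 7.019×10⁻⁶ = 188.4 kN, tensile.
For the brass segment, free thermal change = 18.5×10⁻⁶×60×475 = 0.5272 mm and elastic change from P = 188400×475/(1800×101×10³) = 0.4922 mm; these oppose, so the net change is 0.035 mm (segment shortens).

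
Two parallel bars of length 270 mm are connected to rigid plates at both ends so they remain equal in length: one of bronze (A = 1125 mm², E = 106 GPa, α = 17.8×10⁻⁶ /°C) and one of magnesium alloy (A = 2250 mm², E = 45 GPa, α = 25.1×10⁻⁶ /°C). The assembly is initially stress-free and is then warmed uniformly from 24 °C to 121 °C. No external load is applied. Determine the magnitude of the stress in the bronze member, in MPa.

σ ≈ 34.5 MPa (tensile)

The magnesium alloy has the larger α, so on heating it would change length more than the bronze if both were free. The rigid plates force a common final length, so the magnesium alloy is put into compression and the bronze into tension, with equal and opposite forces P (no external load).
Compatibility of the two members (thermal + elastic change equal): (α₁ − α₂)ΔT = P·[1/(A₁E₁) + 1/(A₂E₂)].
|α₁ − α₂|·ΔT = 7.3×10⁻⁶ × 97 = 0.0007081.
1/(A₁E₁) + 1/(A₂E₂) = 1/(1125×106×10³) + 1/(2250×45×10³) = 1.826×10⁻⁸ N⁻¹.
So P = 0.0007081 / 1.826×10⁻⁸ = 38.77 kN.
σ_{bronze} = P/A₁ = 38770/1125 = 34.47 MPa, tensile.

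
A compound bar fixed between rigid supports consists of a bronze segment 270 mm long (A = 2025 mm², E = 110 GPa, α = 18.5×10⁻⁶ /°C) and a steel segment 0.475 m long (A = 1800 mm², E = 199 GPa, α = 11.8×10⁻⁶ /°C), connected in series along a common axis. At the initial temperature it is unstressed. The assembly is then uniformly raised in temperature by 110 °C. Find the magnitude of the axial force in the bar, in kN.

Free thermal expansion of the whole bar: Σ αᵢΔT Lᵢ = 18.5×10⁻⁶×110×270 + 11.8×10⁻⁶×110×475 = 1.166 mm.
The rigid supports impose zero overall length change; the single axial force P common to all segments must satisfy P Σ Lᵢ/(AᵢEᵢ) = δ_free.
Σ Lᵢ/(AᵢEᵢ) = 270/(2025×110×10³) + 475/(1800×199×10³) = 2.538×10⁻⁶ mm/N.
P = 1.166 / 2.538×10⁻⁶ = 459400 N = 459.4 kN, compressive.

P ≈ 459 kN (compressive)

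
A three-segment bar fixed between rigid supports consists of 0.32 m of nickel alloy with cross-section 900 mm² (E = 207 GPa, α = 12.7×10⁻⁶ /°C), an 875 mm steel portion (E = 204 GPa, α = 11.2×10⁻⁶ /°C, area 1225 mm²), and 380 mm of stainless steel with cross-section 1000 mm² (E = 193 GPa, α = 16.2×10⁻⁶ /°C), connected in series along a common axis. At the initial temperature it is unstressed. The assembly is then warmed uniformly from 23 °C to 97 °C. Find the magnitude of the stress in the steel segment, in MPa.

If the supports were absent, the total length change would be Σ αᵢΔT Lᵢ = 12.7×10⁻⁶×74×320 + 11.2×10⁻⁶×74×875 + 16.2×10⁻⁶×74×380 = 1.481 mm.
The rigid supports impose zero overall length change; the single axial force P common to all segments must satisfy P Σ Lᵢ/(AᵢEᵢ) = δ_free.
Σ Lᵢ/(AᵢEᵢ) = 320/(900×207×10³) + 875/(1225×204×10³) + 380/(1000×193×10³) = 7.188×10⁻⁶ mm/N.
So P = 1.481 / 7.188×10⁻⁶ = 206.1 kN, compressive.
σ_{steel} = P / A = 206100 / 1225 = 168.2 MPa.

σ ≈ 168 MPa (compressive)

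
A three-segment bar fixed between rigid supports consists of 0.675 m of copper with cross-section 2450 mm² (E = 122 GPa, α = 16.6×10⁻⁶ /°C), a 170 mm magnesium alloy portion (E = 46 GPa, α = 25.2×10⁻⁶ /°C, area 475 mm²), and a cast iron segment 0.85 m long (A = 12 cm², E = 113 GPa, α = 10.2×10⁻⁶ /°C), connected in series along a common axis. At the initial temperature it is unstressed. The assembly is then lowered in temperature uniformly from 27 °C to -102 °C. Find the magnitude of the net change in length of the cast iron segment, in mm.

If the supports were absent, the total length change would be Σ αᵢΔT Lᵢ = 16.6×10⁻⁶×129×675 + 25.2×10⁻⁶×129×170 + 10.2×10⁻⁶×129×850 = 3.117 mm.
The walls prevent any net length change, so an axial force P (same in every segment) develops. Compatibility: P · Σ Lᵢ/(AᵢEᵢ) = δ_free.
The series flexibility is Σ Lᵢ/(AᵢEᵢ) = 675/(2450×122×10³) + 170/(475×46×10³) + 850/(1200×113×10³) = 1.631×10⁻⁵ mm/N.
Hence P = δ_free / Σ(L/AE) = 3.117/1.631×10⁻⁵ = 191.1 kN (tensile).
For the cast iron segment, free thermal change = 10.2×10⁻⁶×129×850 = 1.118 mm and elastic change from P = 191100×850/(1200×113×10³) = 1.198 mm; these oppose, so the net change is 0.0796 mm (segment lengthens).

|ΔL| ≈ 0.0796 mm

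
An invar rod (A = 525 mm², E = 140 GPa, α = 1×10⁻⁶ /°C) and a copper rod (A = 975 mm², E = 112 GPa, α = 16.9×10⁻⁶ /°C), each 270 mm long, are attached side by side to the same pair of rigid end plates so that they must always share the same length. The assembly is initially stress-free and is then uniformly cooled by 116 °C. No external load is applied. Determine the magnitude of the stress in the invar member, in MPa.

Equilibrium of a rigid end plate with no external load gives equal and opposite internal forces ±P in the two members. Since α_{copper} > α_{invar}, cooling drives the copper into tension and the invar into compression.
Equating the net (thermal + elastic) strains gives |α₁ − α₂|·ΔT = P·[1/(A₁E₁) + 1/(A₂E₂)].
|α₁ − α₂|·ΔT = 15.9×10⁻⁶ × 116 = 0.001844.
1/(A₁E₁) + 1/(A₂E₂) = 1/(525×140×10³) + 1/(975×112×10³) = 2.276×10⁻⁸ N⁻¹.
So P = 0.001844 / 2.276×10⁻⁸ = 81.03 kN.
σ_{invar} = P/A₁ = 81030/525 = 154.3 MPa, compressive.

σ ≈ 154 MPa (compressive)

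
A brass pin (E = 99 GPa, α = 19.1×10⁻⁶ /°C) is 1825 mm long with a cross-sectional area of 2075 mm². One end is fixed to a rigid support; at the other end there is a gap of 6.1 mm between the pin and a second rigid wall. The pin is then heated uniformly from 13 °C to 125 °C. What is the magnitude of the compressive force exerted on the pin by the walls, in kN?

P ≈ 0 kN

Unrestrained expansion: δ_free = αΔT L = 19.1×10⁻⁶ × 112 × 1825 = 3.904 mm.
This is smaller than the 6.1 mm clearance, so the pin expands freely without reaching the stop — the stress is zero.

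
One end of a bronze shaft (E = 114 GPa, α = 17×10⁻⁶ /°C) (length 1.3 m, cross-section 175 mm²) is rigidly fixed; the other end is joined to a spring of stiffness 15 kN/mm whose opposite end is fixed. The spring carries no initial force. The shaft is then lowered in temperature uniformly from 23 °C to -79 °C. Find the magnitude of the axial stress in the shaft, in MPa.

σ ≈ 97.7 MPa (tensile)

The unrestrained thermal change is αΔT L = 17×10⁻⁶ × 102 × 1300 = 2.254 mm.
With a force P in the spring, the elastic change of the shaft is PL/(AE) and that of the spring is P/k; compatibility requires their sum to equal δ_free.
So P = δ_free / [L/(AE) + 1/k] = 2.254 / [ 1300/(175×114×10³) + 1/(15×10³) ].
P = 2.254 / 0.0001318 = 17100 N.
σ = P/A = 17100/175 = 97.71 MPa.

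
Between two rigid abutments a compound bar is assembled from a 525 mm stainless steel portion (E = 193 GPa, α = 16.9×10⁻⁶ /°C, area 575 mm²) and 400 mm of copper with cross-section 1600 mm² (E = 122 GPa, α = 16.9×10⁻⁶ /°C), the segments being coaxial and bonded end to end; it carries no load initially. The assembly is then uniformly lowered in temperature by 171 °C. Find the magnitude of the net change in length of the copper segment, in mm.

|ΔL| ≈ 0.348 mm

With the walls removed the bar would change length by δ_free = Σ αᵢΔT Lᵢ = 16.9×10⁻⁶×171×525 + 16.9×10⁻⁶×171×400 = 2.673 mm.
The walls prevent any net length change, so an axial force P (same in every segment) develops. Compatibility: P · Σ Lᵢ/(AᵢEᵢ) = δ_free.
The series flexibility is Σ Lᵢ/(AᵢEᵢ) = 525/(575×193×10³) + 400/(1600×122×10³) = 6.78×10⁻⁶ mm/N.
So P = 2.673 / 6.78×10⁻⁶ = 394.3 kN, tensile.
For the copper segment, free thermal change = 16.9×10⁻⁶×171×400 = 1.156 mm and elastic change from P = 394300×400/(1600×122×10³) = 0.8079 mm; these oppose, so the net change is 0.348 mm (segment shortens).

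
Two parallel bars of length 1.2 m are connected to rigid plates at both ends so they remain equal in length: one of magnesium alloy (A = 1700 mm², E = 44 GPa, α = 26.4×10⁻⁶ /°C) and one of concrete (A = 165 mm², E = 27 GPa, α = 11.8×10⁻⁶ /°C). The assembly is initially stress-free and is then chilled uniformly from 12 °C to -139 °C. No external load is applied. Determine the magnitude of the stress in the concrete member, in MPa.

σ ≈ 56.2 MPa (compressive)

Both members must finish at the same length. With the larger α, the magnesium alloy tends to over-contract; the plates restrain it, putting the magnesium alloy in tension and the concrete in compression. With no external load the two internal forces are equal and opposite, magnitude P.
Setting the final lengths equal and cancelling L: (α₁ − α₂)ΔT = P/(A₁E₁) + P/(A₂E₂).
|α₁ − α₂|·ΔT = 14.6×10⁻⁶ × 151 = 0.002205.
1/(A₁E₁) + 1/(A₂E₂) = 1/(1700×44×10³) + 1/(165×27×10³) = 2.378×10⁻⁷ N⁻¹.
So P = 0.002205 / 2.378×10⁻⁷ = 9.269 kN.
σ_{concrete} = P/A₂ = 9269/165 = 56.18 MPa, compressive.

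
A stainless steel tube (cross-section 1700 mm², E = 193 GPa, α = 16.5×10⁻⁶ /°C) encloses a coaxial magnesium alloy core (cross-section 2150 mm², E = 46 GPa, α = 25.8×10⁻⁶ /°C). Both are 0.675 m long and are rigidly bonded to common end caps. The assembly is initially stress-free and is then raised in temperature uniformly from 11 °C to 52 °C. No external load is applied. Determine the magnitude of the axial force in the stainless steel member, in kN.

Equilibrium of a rigid end plate with no external load gives equal and opposite internal forces ±P in the two members. Since α_{magnesium alloy} > α_{stainless steel}, heating drives the magnesium alloy into compression and the stainless steel into tension.
Setting the final lengths equal and cancelling L: (α₁ − α₂)ΔT = P/(A₁E₁) + P/(A₂E₂).
|α₁ − α₂|·ΔT = 9.3×10⁻⁶ × 41 = 0.0003813.
1/(A₁E₁) + 1/(A₂E₂) = 1/(1700×193×10³) + 1/(2150×46×10³) = 1.316×10⁻⁸ N⁻¹.
So P = 0.0003813 / 1.316×10⁻⁸ = 28.98 kN.

P ≈ 29 kN (tensile in the stainless steel)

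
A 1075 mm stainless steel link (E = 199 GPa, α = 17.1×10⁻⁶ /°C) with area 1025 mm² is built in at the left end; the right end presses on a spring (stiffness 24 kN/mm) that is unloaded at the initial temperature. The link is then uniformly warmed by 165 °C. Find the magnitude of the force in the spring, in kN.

If the spring were absent the link would lengthen by αΔT L = 17.1×10⁻⁶ × 165 × 1075 = 3.033 mm.
With a force P in the spring, the elastic change of the link is PL/(AE) and that of the spring is P/k; compatibility requires their sum to equal δ_free.
So P = δ_free / [L/(AE) + 1/k] = 3.033 / [ 1075/(1025×199×10³) + 1/(24×10³) ].
P = 3.033 / 4.694×10⁻⁵ = 64620 N.

P ≈ 64.6 kN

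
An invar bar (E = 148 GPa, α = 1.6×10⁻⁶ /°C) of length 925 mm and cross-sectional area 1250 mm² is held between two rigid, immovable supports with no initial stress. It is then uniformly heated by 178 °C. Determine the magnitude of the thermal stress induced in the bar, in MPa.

With length fixed, the mechanical strain must cancel the thermal strain αΔT = 1.6×10⁻⁶ × 178 = 284.8×10⁻⁶.
The stress required to suppress this strain is σ = Eε = 148×10³ × 284.8×10⁻⁶ = 42.15 MPa, compressive since the bar is trying to expand.

σ ≈ 42.2 MPa (compressive)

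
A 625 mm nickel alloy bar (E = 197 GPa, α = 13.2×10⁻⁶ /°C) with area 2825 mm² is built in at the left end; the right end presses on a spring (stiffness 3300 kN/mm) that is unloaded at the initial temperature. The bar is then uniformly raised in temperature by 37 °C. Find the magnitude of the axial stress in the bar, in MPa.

The unrestrained thermal change is αΔT L = 13.2×10⁻⁶ × 37 × 625 = 0.3052 mm.
With a force P in the spring, the elastic change of the bar is PL/(AE) and that of the spring is P/k; compatibility requires their sum to equal δ_free.
So P = δ_free / [L/(AE) + 1/k] = 0.3052 / [ 625/(2825×197×10³) + 1/(3300×10³) ].
P = 0.3052 / 1.426×10⁻⁶ = 214000 N.
σ = P/A = 214000/2825 = 75.77 MPa.

σ ≈ 75.8 MPa (compressive)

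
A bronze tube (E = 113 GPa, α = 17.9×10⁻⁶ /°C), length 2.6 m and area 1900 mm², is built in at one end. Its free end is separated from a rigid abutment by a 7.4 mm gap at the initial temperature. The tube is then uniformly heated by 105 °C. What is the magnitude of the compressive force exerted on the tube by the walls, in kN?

P ≈ 0 kN

Free thermal elongation = αΔT L = 17.9×10⁻⁶ × 105 × 2600 = 4.887 mm.
This is smaller than the 7.4 mm clearance, so the tube expands freely without reaching the stop — the stress is zero.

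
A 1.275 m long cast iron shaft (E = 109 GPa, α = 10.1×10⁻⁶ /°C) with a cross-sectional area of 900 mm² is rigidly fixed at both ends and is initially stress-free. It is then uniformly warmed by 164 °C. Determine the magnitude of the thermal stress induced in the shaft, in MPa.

Because both ends are immovable the net strain is zero, and the suppressed thermal strain is αΔT = 10.1×10⁻⁶ × 164 = 1656.4×10⁻⁶.
σ = EαΔT = 109×10³ × 10.1×10⁻⁶ × 164 = 180.5 MPa (compressive; the shaft is trying to expand).

σ ≈ 181 MPa (compressive)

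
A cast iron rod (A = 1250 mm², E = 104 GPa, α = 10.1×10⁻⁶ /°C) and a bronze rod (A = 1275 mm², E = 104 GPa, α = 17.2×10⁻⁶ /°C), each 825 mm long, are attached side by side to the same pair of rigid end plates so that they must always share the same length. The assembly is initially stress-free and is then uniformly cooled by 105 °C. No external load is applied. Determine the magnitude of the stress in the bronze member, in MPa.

σ ≈ 38.4 MPa (tensile)

Both members must finish at the same length. With the larger α, the bronze tends to over-contract; the plates restrain it, putting the bronze in tension and the cast iron in compression. With no external load the two internal forces are equal and opposite, magnitude P.
Compatibility of the two members (thermal + elastic change equal): (α₁ − α₂)ΔT = P·[1/(A₁E₁) + 1/(A₂E₂)].
|α₁ − α₂|·ΔT = 7.1×10⁻⁶ × 105 = 0.0007455.
1/(A₁E₁) + 1/(A₂E₂) = 1/(1250×104×10³) + 1/(1275×104×10³) = 1.523×10⁻⁸ N⁻¹.
P = 0.0007455 / 1.523×10⁻⁸ = 48940 N = 48.94 kN.
σ_{bronze} = P/A₂ = 48940/1275 = 38.38 MPa, tensile.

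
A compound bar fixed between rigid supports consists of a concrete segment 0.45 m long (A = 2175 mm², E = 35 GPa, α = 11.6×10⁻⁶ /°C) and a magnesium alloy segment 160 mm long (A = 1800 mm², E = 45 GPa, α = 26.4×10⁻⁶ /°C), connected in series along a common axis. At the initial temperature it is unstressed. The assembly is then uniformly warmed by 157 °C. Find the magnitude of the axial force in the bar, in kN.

If the supports were absent, the total length change would be Σ αᵢΔT Lᵢ = 11.6×10⁻⁶×157×450 + 26.4×10⁻⁶×157×160 = 1.483 mm.
Since the ends are fixed, an axial force P builds up, equal in every segment, with P · Σ Lᵢ/(AᵢEᵢ) = δ_free.
Σ Lᵢ/(AᵢEᵢ) = 450/(2175×35×10³) + 160/(1800×45×10³) = 7.887×10⁻⁶ mm/N.
P = 1.483 / 7.887×10⁻⁶ = 188000 N = 188 kN, compressive.

P ≈ 188 kN (compressive)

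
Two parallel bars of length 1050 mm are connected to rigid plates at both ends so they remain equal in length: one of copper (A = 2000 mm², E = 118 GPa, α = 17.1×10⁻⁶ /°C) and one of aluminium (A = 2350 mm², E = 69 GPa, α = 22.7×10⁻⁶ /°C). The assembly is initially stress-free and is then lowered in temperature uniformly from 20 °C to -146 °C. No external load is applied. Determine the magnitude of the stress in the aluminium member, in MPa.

Equilibrium of a rigid end plate with no external load gives equal and opposite internal forces ±P in the two members. Since α_{aluminium} > α_{copper}, cooling drives the aluminium into tension and the copper into compression.
Setting the final lengths equal and cancelling L: (α₁ − α₂)ΔT = P/(A₁E₁) + P/(A₂E₂).
|α₁ − α₂|·ΔT = 5.6×10⁻⁶ × 166 = 0.0009296.
1/(A₁E₁) + 1/(A₂E₂) = 1/(2000×118×10³) + 1/(2350×69×10³) = 1.04×10⁻⁸ N⁻¹.
P = 0.0009296 / 1.04×10⁻⁸ = 89350 N = 89.35 kN.
σ_{aluminium} = P/A₂ = 89350/2350 = 38.02 MPa, tensile.

σ ≈ 38 MPa (tensile)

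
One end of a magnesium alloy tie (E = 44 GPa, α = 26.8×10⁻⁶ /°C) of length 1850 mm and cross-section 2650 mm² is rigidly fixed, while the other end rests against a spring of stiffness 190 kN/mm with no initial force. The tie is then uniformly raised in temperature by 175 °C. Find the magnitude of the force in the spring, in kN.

Free thermal expansion: δ_free = αΔT L = 26.8×10⁻⁶ × 175 × 1850 = 8.676 mm.
With a force P in the spring, the elastic change of the tie is PL/(AE) and that of the spring is P/k; compatibility requires their sum to equal δ_free.
P [ L/(AE) + 1/k ] = δ_free → P [ 1850/(2650×44×10³) + 1/(190×10³) ] = 8.676.
P = 8.676 / 2.113×10⁻⁵ = 410600 N.

P ≈ 411 kN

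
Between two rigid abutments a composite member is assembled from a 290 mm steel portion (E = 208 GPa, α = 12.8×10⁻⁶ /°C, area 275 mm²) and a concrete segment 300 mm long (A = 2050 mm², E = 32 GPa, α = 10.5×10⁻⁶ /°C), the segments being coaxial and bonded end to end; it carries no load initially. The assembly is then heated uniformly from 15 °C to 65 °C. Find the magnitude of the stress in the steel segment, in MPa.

Free thermal expansion of the whole bar: Σ αᵢΔT Lᵢ = 12.8×10⁻⁶×50×290 + 10.5×10⁻⁶×50×300 = 0.3431 mm.
The rigid supports impose zero overall length change; the single axial force P common to all segments must satisfy P Σ Lᵢ/(AᵢEᵢ) = δ_free.
The series flexibility is Σ Lᵢ/(AᵢEᵢ) = 290/(275×208×10³) + 300/(2050×32×10³) = 9.643×10⁻⁶ mm/N.
Hence P = δ_free / Σ(L/AE) = 0.3431/9.643×10⁻⁶ = 35.58 kN (compressive).
σ_{steel} = P / A = 35580 / 275 = 129.4 MPa.

σ ≈ 129 MPa (compressive)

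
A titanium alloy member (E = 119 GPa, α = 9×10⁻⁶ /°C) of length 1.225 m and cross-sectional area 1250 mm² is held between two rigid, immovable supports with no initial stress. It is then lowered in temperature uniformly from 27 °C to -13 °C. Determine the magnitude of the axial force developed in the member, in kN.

P ≈ 53.5 kN (tensile)

The ends cannot move, so σ = EαΔT = 119×10³ × 9×10⁻⁶ × 40 = 42.84 MPa.
P = AEαΔT = 1250 × 119×10³ × 9×10⁻⁶ × 40 = 53.55 kN (tensile).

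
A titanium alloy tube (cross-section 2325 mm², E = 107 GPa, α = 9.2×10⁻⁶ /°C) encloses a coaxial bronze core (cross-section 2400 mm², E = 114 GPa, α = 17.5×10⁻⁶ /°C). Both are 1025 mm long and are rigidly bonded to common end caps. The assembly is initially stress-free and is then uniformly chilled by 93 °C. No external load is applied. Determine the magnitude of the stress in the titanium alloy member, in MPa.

σ ≈ 43.3 MPa (compressive)

Equilibrium of a rigid end plate with no external load gives equal and opposite internal forces ±P in the two members. Since α_{bronze} > α_{titanium alloy}, cooling drives the bronze into tension and the titanium alloy into compression.
Equating the net (thermal + elastic) strains gives |α₁ − α₂|·ΔT = P·[1/(A₁E₁) + 1/(A₂E₂)].
|α₁ − α₂|·ΔT = 8.3×10⁻⁶ × 93 = 0.0007719.
1/(A₁E₁) + 1/(A₂E₂) = 1/(2325×107×10³) + 1/(2400×114×10³) = 7.675×10⁻⁹ N⁻¹.
So P = 0.0007719 / 7.675×10⁻⁹ = 100.6 kN.
σ_{titanium alloy} = P/A₁ = 100600/2325 = 43.26 MPa, compressive.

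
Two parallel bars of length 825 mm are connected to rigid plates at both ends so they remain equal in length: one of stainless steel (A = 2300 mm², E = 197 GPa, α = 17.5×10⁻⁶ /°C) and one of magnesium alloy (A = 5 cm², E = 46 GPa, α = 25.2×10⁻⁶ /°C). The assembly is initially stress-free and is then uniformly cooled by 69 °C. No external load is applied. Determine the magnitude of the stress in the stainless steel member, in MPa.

σ ≈ 5.06 MPa (compressive)

The magnesium alloy has the larger α, so on cooling it would change length more than the stainless steel if both were free. The rigid plates force a common final length, so the magnesium alloy is put into tension and the stainless steel into compression, with equal and opposite forces P (no external load).
Compatibility of the two members (thermal + elastic change equal): (α₁ − α₂)ΔT = P·[1/(A₁E₁) + 1/(A₂E₂)].
|α₁ − α₂|·ΔT = 7.7×10⁻⁶ × 69 = 0.0005313.
1/(A₁E₁) + 1/(A₂E₂) = 1/(2300×197×10³) + 1/(500×46×10³) = 4.569×10⁻⁸ N⁻¹.
So P = 0.0005313 / 4.569×10⁻⁸ = 11.63 kN.
σ_{stainless steel} = P/A₁ = 11630/2300 = 5.056 MPa, compressive.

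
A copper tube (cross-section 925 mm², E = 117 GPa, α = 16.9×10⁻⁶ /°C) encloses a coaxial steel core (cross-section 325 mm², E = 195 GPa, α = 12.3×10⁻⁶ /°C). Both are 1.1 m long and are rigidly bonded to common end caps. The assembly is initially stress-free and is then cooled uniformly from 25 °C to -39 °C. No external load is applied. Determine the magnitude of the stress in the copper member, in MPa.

σ ≈ 12.7 MPa (tensile)

Both members must finish at the same length. With the larger α, the copper tends to over-contract; the plates restrain it, putting the copper in tension and the steel in compression. With no external load the two internal forces are equal and opposite, magnitude P.
Setting the final lengths equal and cancelling L: (α₁ − α₂)ΔT = P/(A₁E₁) + P/(A₂E₂).
|α₁ − α₂|·ΔT = 4.6×10⁻⁶ × 64 = 0.0002944.
1/(A₁E₁) + 1/(A₂E₂) = 1/(925×117×10³) + 1/(325×195×10³) = 2.502×10⁻⁸ N⁻¹.
P = 0.0002944 / 2.502×10⁻⁸ = 11770 N = 11.77 kN.
σ_{copper} = P/A₁ = 11770/925 = 12.72 MPa, tensile.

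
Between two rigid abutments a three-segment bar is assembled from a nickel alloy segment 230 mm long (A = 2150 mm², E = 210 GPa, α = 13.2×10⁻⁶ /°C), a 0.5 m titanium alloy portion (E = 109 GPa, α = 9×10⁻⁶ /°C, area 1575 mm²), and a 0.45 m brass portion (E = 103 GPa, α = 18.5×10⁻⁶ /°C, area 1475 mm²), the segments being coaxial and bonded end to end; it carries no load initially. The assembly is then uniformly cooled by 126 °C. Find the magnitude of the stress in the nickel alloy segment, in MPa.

With the walls removed the bar would change length by δ_free = Σ αᵢΔT Lᵢ = 13.2×10⁻⁶×126×230 + 9×10⁻⁶×126×500 + 18.5×10⁻⁶×126×450 = 1.998 mm.
Since the ends are fixed, an axial force P builds up, equal in every segment, with P · Σ Lᵢ/(AᵢEᵢ) = δ_free.
Σ Lᵢ/(AᵢEᵢ) = 230/(2150×210×10³) + 500/(1575×109×10³) + 450/(1475×103×10³) = 6.384×10⁻⁶ mm/N.
P = 1.998 / 6.384×10⁻⁶ = 313100 N = 313.1 kN, tensile.
σ_{nickel alloy} = P / A = 313100 / 2150 = 145.6 MPa.

σ ≈ 146 MPa (tensile)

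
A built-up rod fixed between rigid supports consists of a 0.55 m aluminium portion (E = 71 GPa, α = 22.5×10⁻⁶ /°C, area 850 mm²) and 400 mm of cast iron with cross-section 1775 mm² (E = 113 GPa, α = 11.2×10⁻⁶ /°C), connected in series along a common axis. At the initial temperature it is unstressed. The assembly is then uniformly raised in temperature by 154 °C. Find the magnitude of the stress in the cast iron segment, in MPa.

With the walls removed the bar would change length by δ_free = Σ αᵢΔT Lᵢ = 22.5×10⁻⁶×154×550 + 11.2×10⁻⁶×154×400 = 2.596 mm.
Since the ends are fixed, an axial force P builds up, equal in every segment, with P · Σ Lᵢ/(AᵢEᵢ) = δ_free.
Σ Lᵢ/(AᵢEᵢ) = 550/(850×71×10³) + 400/(1775×113×10³) = 1.111×10⁻⁵ mm/N.
P = 2.596 / 1.111×10⁻⁵ = 233700 N = 233.7 kN, compressive.
σ_{cast iron} = P / A = 233700 / 1775 = 131.7 MPa.

σ ≈ 132 MPa (compressive)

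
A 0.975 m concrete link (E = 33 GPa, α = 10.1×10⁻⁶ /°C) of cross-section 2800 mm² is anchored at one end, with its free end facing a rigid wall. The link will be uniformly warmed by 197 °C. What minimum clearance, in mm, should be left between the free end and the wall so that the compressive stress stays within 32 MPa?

With no wall the link would lengthen by αΔT L = 10.1×10⁻⁶ × 197 × 975 = 1.94 mm.
At the allowable stress the elastic shortening the wall may impose is σL/E = 32 × 975 / (33×10³) = 0.9455 mm.
The gap must absorb the remainder: g_min = 1.94 − 0.9455 = 0.9945 mm.

g ≈ 0.995 mm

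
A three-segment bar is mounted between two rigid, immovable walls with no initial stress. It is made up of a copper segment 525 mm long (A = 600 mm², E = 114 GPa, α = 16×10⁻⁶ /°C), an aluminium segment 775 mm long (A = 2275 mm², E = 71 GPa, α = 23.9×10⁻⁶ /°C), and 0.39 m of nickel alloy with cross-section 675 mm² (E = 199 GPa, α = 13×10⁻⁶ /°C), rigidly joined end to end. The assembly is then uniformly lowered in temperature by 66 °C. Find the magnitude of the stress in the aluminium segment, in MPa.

With the walls removed the bar would change length by δ_free = Σ αᵢΔT Lᵢ = 16×10⁻⁶×66×525 + 23.9×10⁻⁶×66×775 + 13×10⁻⁶×66×390 = 2.112 mm.
The walls prevent any net length change, so an axial force P (same in every segment) develops. Compatibility: P · Σ Lᵢ/(AᵢEᵢ) = δ_free.
The series flexibility is Σ Lᵢ/(AᵢEᵢ) = 525/(600×114×10³) + 775/(2275×71×10³) + 390/(675×199×10³) = 1.538×10⁻⁵ mm/N.
Hence P = δ_free / Σ(L/AE) = 2.112/1.538×10⁻⁵ = 137.3 kN (tensile).
σ_{aluminium} = P / A = 137300 / 2275 = 60.36 MPa.

σ ≈ 60.4 MPa (tensile)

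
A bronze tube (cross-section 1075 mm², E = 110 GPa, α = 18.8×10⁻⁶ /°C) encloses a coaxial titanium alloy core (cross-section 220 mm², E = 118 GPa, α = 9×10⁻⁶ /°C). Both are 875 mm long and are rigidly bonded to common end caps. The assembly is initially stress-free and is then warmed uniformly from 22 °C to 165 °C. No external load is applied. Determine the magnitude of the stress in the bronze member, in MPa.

The bronze has the larger α, so on heating it would change length more than the titanium alloy if both were free. The rigid plates force a common final length, so the bronze is put into compression and the titanium alloy into tension, with equal and opposite forces P (no external load).
Equating the net (thermal + elastic) strains gives |α₁ − α₂|·ΔT = P·[1/(A₁E₁) + 1/(A₂E₂)].
|α₁ − α₂|·ΔT = 9.8×10⁻⁶ × 143 = 0.001401.
1/(A₁E₁) + 1/(A₂E₂) = 1/(1075×110×10³) + 1/(220×118×10³) = 4.698×10⁻⁸ N⁻¹.
P = 0.001401 / 4.698×10⁻⁸ = 29830 N = 29.83 kN.
σ_{bronze} = P/A₁ = 29830/1075 = 27.75 MPa, compressive.

σ ≈ 27.8 MPa (compressive)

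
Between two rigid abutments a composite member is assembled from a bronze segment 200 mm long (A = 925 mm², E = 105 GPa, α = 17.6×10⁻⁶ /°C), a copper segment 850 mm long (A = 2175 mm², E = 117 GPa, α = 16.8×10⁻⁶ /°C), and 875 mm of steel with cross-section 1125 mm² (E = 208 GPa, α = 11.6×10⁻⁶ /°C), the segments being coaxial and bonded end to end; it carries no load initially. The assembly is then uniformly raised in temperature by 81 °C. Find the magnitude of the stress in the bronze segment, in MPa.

If the supports were absent, the total length change would be Σ αᵢΔT Lᵢ = 17.6×10⁻⁶×81×200 + 16.8×10⁻⁶×81×850 + 11.6×10⁻⁶×81×875 = 2.264 mm.
The rigid supports impose zero overall length change; the single axial force P common to all segments must satisfy P Σ Lᵢ/(AᵢEᵢ) = δ_free.
Σ Lᵢ/(AᵢEᵢ) = 200/(925×105×10³) + 850/(2175×117×10³) + 875/(1125×208×10³) = 9.139×10⁻⁶ mm/N.
P = 2.264 / 9.139×10⁻⁶ = 247700 N = 247.7 kN, compressive.
σ_{bronze} = P / A = 247700 / 925 = 267.8 MPa.

σ ≈ 268 MPa (compressive)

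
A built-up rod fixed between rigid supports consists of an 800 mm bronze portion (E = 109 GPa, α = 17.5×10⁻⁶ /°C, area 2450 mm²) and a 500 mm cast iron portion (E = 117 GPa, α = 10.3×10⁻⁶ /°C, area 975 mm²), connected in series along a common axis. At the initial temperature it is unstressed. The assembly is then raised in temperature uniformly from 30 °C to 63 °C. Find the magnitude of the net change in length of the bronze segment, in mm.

|ΔL| ≈ 0.205 mm

With the walls removed the bar would change length by δ_free = Σ αᵢΔT Lᵢ = 17.5×10⁻⁶×33×800 + 10.3×10⁻⁶×33×500 = 0.632 mm.
The rigid supports impose zero overall length change; the single axial force P common to all segments must satisfy P Σ Lᵢ/(AᵢEᵢ) = δ_free.
Σ Lᵢ/(AᵢEᵢ) = 800/(2450×109×10³) + 500/(975×117×10³) = 7.379×10⁻⁶ mm/N.
So P = 0.632 / 7.379×10⁻⁶ = 85.64 kN, compressive.
For the bronze segment, free thermal change = 17.5×10⁻⁶×33×800 = 0.462 mm and elastic change from P = 85640×800/(2450×109×10³) = 0.2566 mm; these oppose, so the net change is 0.205 mm (segment lengthens).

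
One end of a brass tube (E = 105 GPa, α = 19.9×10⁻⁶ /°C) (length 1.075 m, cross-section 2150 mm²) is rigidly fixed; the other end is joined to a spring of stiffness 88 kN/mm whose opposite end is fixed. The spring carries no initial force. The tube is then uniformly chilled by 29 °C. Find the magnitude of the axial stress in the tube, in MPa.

Free thermal contraction: δ_free = αΔT L = 19.9×10⁻⁶ × 29 × 1075 = 0.6204 mm.
Let P be the tensile force in the spring. The tube extends elastically by PL/(AE) and the spring stretches by P/k; together these equal δ_free.
P [ L/(AE) + 1/k ] = δ_free → P [ 1075/(2150×105×10³) + 1/(88×10³) ] = 0.6204.
P = 0.6204 / 1.613×10⁻⁵ = 38470 N.
σ = P/A = 38470/2150 = 17.89 MPa.

σ ≈ 17.9 MPa (tensile)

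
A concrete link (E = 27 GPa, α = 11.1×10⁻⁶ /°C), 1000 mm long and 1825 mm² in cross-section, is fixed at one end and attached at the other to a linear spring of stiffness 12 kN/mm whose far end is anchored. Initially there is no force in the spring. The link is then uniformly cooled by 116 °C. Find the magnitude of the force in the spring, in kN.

P ≈ 12.4 kN

Free thermal contraction: δ_free = αΔT L = 11.1×10⁻⁶ × 116 × 1000 = 1.288 mm.
Let P be the tensile force in the spring. The link extends elastically by PL/(AE) and the spring stretches by P/k; together these equal δ_free.
So P = δ_free / [L/(AE) + 1/k] = 1.288 / [ 1000/(1825×27×10³) + 1/(12×10³) ].
P = 1.288 / 0.0001036 = 12430 N.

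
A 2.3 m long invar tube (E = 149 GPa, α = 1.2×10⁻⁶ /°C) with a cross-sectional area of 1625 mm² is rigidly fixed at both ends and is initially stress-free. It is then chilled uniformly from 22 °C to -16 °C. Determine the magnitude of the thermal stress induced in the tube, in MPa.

σ ≈ 6.79 MPa (tensile)

The supports are rigid, so the total axial strain is zero. The restrained thermal strain is ε = αΔT = 1.2×10⁻⁶ × 38 = 45.6×10⁻⁶.
The stress required to suppress this strain is σ = Eε = 149×10³ × 45.6×10⁻⁶ = 6.794 MPa, tensile since the tube is trying to contract.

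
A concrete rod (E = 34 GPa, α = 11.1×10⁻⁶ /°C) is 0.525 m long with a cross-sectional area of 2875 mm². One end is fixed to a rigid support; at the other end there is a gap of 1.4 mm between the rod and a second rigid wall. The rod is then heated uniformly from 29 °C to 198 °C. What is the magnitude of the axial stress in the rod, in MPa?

Unrestrained expansion: δ_free = αΔT L = 11.1×10⁻⁶ × 169 × 525 = 0.9848 mm.
Since δ_free = 0.985 mm is less than the 1.4 mm gap, the rod never touches the wall. No axial force develops.

σ ≈ 0 MPa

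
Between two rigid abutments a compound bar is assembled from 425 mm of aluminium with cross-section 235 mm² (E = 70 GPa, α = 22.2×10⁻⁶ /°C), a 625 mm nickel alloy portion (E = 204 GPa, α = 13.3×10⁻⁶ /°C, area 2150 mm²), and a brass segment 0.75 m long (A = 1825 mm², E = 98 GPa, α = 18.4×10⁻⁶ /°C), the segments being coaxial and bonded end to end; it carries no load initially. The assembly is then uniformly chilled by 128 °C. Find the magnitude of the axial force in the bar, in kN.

Free thermal contraction of the whole bar: Σ αᵢΔT Lᵢ = 22.2×10⁻⁶×128×425 + 13.3×10⁻⁶×128×625 + 18.4×10⁻⁶×128×750 = 4.038 mm.
The walls prevent any net length change, so an axial force P (same in every segment) develops. Compatibility: P · Σ Lᵢ/(AᵢEᵢ) = δ_free.
The series flexibility is Σ Lᵢ/(AᵢEᵢ) = 425/(235×70×10³) + 625/(2150×204×10³) + 750/(1825×98×10³) = 3.145×10⁻⁵ mm/N.
Hence P = δ_free / Σ(L/AE) = 4.038/3.145×10⁻⁵ = 128.4 kN (tensile).

P ≈ 128 kN (tensile)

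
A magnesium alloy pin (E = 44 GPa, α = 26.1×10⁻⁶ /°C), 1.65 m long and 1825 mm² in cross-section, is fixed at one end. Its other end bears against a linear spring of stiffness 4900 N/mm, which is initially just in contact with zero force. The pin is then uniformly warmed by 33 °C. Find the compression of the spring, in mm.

The unrestrained thermal change is αΔT L = 26.1×10⁻⁶ × 33 × 1650 = 1.421 mm.
With a force P in the spring, the elastic change of the pin is PL/(AE) and that of the spring is P/k; compatibility requires their sum to equal δ_free.
P [ L/(AE) + 1/k ] = δ_free → P [ 1650/(1825×44×10³) + 1/(4900) ] = 1.421.
P = 1.421 / 0.0002246 = 6327 N.
Spring compression = P/k = 6327/(4900) = 1.291 mm.

δ ≈ 1.29 mm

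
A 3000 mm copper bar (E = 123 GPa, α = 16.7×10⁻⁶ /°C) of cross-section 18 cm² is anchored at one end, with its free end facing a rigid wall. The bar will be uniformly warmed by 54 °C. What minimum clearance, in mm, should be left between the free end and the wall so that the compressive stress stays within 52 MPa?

g ≈ 1.44 mm

Free expansion if unrestrained: δ_free = αΔT L = 16.7×10⁻⁶ × 54 × 3000 = 2.705 mm.
At the allowable stress the elastic shortening the wall may impose is σL/E = 52 × 3000 / (123×10³) = 1.268 mm.
So the gap has to take up the difference, g_min = δ_free − σL/E = 2.705 − 1.268 = 1.437 mm.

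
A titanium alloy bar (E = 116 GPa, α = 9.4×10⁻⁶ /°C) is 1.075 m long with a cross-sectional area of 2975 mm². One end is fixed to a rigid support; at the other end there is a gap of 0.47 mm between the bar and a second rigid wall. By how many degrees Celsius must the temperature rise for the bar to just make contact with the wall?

ΔT ≈ 46.5 °C

The gap closes when αΔT L = 0.47 mm, since the bar is still unstressed at that instant.
So ΔT = g/(αL) = 0.47/(9.4×10⁻⁶ × 1075) = 46.51 °C.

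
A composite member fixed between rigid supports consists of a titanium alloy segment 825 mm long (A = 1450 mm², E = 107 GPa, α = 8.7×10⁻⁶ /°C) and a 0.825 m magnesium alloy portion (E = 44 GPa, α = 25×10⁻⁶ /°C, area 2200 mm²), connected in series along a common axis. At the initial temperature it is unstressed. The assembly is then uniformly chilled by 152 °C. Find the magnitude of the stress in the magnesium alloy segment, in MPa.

σ ≈ 139 MPa (tensile)

If the supports were absent, the total length change would be Σ αᵢΔT Lᵢ = 8.7×10⁻⁶×152×825 + 25×10⁻⁶×152×825 = 4.226 mm.
The rigid supports impose zero overall length change; the single axial force P common to all segments must satisfy P Σ Lᵢ/(AᵢEᵢ) = δ_free.
Σ Lᵢ/(AᵢEᵢ) = 825/(1450×107×10³) + 825/(2200×44×10³) = 1.384×10⁻⁵ mm/N.
Hence P = δ_free / Σ(L/AE) = 4.226/1.384×10⁻⁵ = 305.3 kN (tensile).
σ_{magnesium alloy} = P / A = 305300 / 2200 = 138.8 MPa.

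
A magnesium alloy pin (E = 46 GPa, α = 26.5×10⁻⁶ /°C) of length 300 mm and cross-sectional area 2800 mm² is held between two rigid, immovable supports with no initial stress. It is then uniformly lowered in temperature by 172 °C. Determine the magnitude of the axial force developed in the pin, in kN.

The ends cannot move, so σ = EαΔT = 46×10³ × 26.5×10⁻⁶ × 172 = 209.7 MPa.
P = AEαΔT = 2800 × 46×10³ × 26.5×10⁻⁶ × 172 = 587.1 kN (tensile).

P ≈ 587 kN (tensile)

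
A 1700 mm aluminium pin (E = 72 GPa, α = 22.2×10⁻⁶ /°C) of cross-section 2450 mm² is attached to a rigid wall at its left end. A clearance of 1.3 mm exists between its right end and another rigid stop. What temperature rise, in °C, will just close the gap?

Contact occurs when the free expansion equals the gap: αΔT L = 1.3 mm.
ΔT = 1.3 / (22.2×10⁻⁶ × 1700) = 34.45 °C.

ΔT ≈ 34.4 °C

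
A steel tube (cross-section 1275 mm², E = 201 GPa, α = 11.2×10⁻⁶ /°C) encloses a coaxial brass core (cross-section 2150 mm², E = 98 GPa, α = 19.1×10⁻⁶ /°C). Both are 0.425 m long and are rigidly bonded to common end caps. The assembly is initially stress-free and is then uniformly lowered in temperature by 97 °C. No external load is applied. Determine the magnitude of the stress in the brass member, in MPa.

σ ≈ 41.2 MPa (tensile)

The brass has the larger α, so on cooling it would change length more than the steel if both were free. The rigid plates force a common final length, so the brass is put into tension and the steel into compression, with equal and opposite forces P (no external load).
Setting the final lengths equal and cancelling L: (α₁ − α₂)ΔT = P/(A₁E₁) + P/(A₂E₂).
|α₁ − α₂|·ΔT = 7.9×10⁻⁶ × 97 = 0.0007663.
1/(A₁E₁) + 1/(A₂E₂) = 1/(1275×201×10³) + 1/(2150×98×10³) = 8.648×10⁻⁹ N⁻¹.
P = 0.0007663 / 8.648×10⁻⁹ = 88610 N = 88.61 kN.
σ_{brass} = P/A₂ = 88610/2150 = 41.21 MPa, tensile.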